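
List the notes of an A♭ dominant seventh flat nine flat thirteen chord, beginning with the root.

A♭ C E♭ G♭ B𝄫 F♭

A♭ dominant seventh flat nine flat thirteen is a dominant seventh flat nine flat thirteen built on A♭.
A♭ — root
C — major 3rd
E♭ — perfect 5th
G♭ — minor 7th
B𝄫 — minor 9th
F♭ — minor 13th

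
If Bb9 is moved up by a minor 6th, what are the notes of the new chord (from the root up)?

G♭, B♭, D♭, F♭, A♭

A minor 6th up from B♭ is G♭, so the new chord is G♭ dominant ninth.
- root: G♭
- major 3rd: B♭
- perfect 5th: D♭
- minor 7th: F♭
- major 9th: A♭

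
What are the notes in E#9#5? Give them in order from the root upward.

E#, G##, B##, D#, F##

Root E#, quality dominant ninth sharp five:
- root: E#
- major 3rd: G##
- augmented 5th: B##
- minor 7th: D#
- major 9th: F##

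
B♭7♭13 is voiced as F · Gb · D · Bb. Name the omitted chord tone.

B♭7♭13 = Bb, D, F, Ab, Gb. The voicing lacks the 7th (minor 7th), Ab.

Ab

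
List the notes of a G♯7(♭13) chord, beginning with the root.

G# B# D# F# E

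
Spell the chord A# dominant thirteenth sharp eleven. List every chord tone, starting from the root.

A# dominant thirteenth sharp eleven: dominant thirteenth sharp eleven on A-sharp.
- root: A-sharp
- major 3rd: C-double-sharp
- perfect 5th: E-sharp
- minor 7th: G-sharp
- major 9th: B-sharp
- augmented 11th: D-double-sharp
- major 13th: F-double-sharp

A-sharp, C-double-sharp, E-sharp, G-sharp, B-sharp, D-double-sharp, F-double-sharp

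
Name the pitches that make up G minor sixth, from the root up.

Root G, quality minor sixth:
- root: G
- minor 3rd: Bb
- perfect 5th: D
- major 6th: E

G, Bb, D, E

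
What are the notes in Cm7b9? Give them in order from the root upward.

C  Eb  G  Bb  Db

Root C, quality minor seventh flat nine:
C — root
Eb — minor 3rd
G — perfect 5th
Bb — minor 7th
Db — minor 9th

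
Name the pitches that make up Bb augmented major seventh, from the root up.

Bb augmented major seventh: augmented major seventh on B♭.
- root: B♭
- major 3rd: D
- augmented 5th: F♯
- major 7th: A

B♭ – D – F♯ – A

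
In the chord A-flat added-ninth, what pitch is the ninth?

B-flat

A-flat added-ninth is built on A-flat; its 9th is a major 9th above the root.
A second above A uses the letter B, and the major 9th above A-flat is B-flat.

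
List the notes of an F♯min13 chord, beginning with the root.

F#, A, C#, E, G#, B, D#

Root F#, quality minor thirteenth:
F# — root
A — minor 3rd
C# — perfect 5th
E — minor 7th
G# — major 9th
B — perfect 11th
D# — major 13th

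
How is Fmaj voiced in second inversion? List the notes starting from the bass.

Fmaj = F–A–C; second inversion → fifth (C) lowest.

C F A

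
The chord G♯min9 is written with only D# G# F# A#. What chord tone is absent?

B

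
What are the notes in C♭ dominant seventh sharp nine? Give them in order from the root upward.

Root C-flat, quality dominant seventh sharp nine:
root → C-flat
3rd (major 3rd) → E-flat
5th (perfect 5th) → G-flat
7th (minor 7th) → B-double-flat
9th (augmented 9th) → D

C-flat – E-flat – G-flat – B-double-flat – D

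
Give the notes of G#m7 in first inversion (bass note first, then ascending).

G#m7 = G#–B–D#–F#; first inversion → third (B) lowest.

B, D#, F#, G#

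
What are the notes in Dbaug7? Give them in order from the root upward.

Db  F  A  Cb

Dbaug7: augmented seventh on Db.
Db — root
F — major 3rd
A — augmented 5th
Cb — minor 7th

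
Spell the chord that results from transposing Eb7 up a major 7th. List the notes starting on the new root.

D – F# – A – C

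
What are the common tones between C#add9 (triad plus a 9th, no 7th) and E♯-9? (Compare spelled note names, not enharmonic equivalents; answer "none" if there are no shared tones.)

E♯ G♯ D♯

C#add9: C♯ E♯ G♯ D♯
E♯-9: E♯ G♯ B♯ D♯ F𝄪
Common to both → E♯, G♯, D♯.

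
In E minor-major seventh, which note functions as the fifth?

B

E minor-major seventh is built on E; its 5th is a perfect 5th above the root.
A fifth above E uses the letter B, and the perfect 5th above E is B.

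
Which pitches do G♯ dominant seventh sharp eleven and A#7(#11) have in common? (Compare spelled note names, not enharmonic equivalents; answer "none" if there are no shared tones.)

G#  C##

G♯ dominant seventh sharp eleven = G#, B#, D#, F#, C##.
A#7(#11) = A#, C##, E#, G#, D##.
Shared: G#, C##.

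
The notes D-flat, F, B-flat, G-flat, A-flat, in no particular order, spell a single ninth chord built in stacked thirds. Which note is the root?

G-flat

Arranged so that each adjacent pair is a third by letter name: G-flat – B-flat – D-flat – F – A-flat.
The bottom of that stack, G-flat, is the root (this is G-flat major ninth).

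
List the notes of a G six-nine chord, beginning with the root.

G, B, D, E, A

G six-nine: six-nine on G.
- root: G
- major 3rd: B
- perfect 5th: D
- major 6th: E
- major 9th: A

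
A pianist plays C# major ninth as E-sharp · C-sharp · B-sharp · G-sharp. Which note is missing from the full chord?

D-sharp

The full C# major ninth chord is C-sharp, E-sharp, G-sharp, B-sharp, D-sharp.
Comparing with the voicing, the major 9th (9th) — D-sharp — is absent.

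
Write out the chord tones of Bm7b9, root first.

B D F♯ A C

Root B, quality minor seventh flat nine:
- root: B
- minor 3rd: D
- perfect 5th: F♯
- minor 7th: A
- minor 9th: C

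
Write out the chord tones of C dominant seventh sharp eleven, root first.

C, E, G, B-flat, F-sharp

C dominant seventh sharp eleven is a dominant seventh sharp eleven built on C.
- root: C
- major 3rd: E
- perfect 5th: G
- minor 7th: B-flat
- augmented 11th: F-sharp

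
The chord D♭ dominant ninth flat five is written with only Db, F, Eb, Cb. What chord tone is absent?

Abb

The full D♭ dominant ninth flat five chord is Db, F, Abb, Cb, Eb.
Comparing with the voicing, the diminished 5th (5th) — Abb — is absent.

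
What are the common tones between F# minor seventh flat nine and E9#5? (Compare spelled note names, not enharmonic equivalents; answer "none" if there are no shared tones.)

F#, E

F# minor seventh flat nine: F# A C# E G
E9#5: E G# B# D F#
Common to both → F#, E.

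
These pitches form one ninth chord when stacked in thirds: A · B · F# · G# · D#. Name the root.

Arranged so that each adjacent pair is a third by letter name: G# – B – D# – F# – A.
The bottom of that stack, G#, is the root (this is G# minor seventh flat nine).

G#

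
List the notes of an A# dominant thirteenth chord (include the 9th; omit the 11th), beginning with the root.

A# dominant thirteenth is a dominant thirteenth built on A♯.
Root: A♯
Major 3rd (3rd): C𝄪
Perfect 5th (5th): E♯
Minor 7th (7th): G♯
Major 9th (9th): B♯
Major 13th (13th): F𝄪

A♯, C𝄪, E♯, G♯, B♯, F𝄪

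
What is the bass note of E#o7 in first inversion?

G♯

E#o7 = E♯–G♯–B–D. First inversion → third in the bass = G♯.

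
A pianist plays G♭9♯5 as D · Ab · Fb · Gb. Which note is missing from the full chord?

The full G♭9♯5 chord is Gb, Bb, D, Fb, Ab.
Comparing with the voicing, the major 3rd (3rd) — Bb — is absent.

Bb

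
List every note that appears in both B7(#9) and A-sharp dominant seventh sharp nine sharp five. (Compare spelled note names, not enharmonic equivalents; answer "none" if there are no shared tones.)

C##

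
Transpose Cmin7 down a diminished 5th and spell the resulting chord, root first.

F#, A, C#, E

Transposed root: C → F# (diminished 5th down). So we spell F# minor seventh:
root → F#
3rd (minor 3rd) → A
5th (perfect 5th) → C#
7th (minor 7th) → E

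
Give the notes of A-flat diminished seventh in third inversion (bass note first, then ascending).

A-flat diminished seventh = Ab–Cb–Ebb–Gbb; third inversion → seventh (Gbb) lowest.

Gbb, Ab, Cb, Ebb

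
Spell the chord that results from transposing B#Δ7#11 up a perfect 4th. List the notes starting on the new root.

E#  G##  B#  D##  A##

Transposed root: B# → E# (perfect 4th up). So we spell E# major seventh sharp eleven:
- root: E#
- major 3rd: G##
- perfect 5th: B#
- major 7th: D##
- augmented 11th: A##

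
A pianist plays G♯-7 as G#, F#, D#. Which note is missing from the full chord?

B

The full G♯-7 chord is G#, B, D#, F#.
Comparing with the voicing, the minor 3rd (3rd) — B — is absent.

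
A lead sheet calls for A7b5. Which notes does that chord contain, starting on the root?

Root A, quality dominant seventh flat five:
- root: A
- major 3rd: C#
- diminished 5th: Eb
- minor 7th: G

A – C# – Eb – G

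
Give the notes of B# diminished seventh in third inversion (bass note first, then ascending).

A, B#, D#, F#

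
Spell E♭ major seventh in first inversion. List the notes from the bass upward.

In root position, E♭ major seventh is E-flat–G–B-flat–D.
First inversion puts the third (G) in the bass.

G – B-flat – D – E-flat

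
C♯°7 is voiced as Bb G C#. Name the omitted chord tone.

The full C♯°7 chord is C#, E, G, Bb.
Comparing with the voicing, the minor 3rd (3rd) — E — is absent.

E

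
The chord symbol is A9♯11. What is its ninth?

Root of A9♯11 = A. The 9th is a major 9th: A up a major 9th → B.

B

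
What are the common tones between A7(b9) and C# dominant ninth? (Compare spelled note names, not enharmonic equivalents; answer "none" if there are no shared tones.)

A7(b9): A C♯ E G B♭
C# dominant ninth: C♯ E♯ G♯ B D♯
Common to both → C♯.

C♯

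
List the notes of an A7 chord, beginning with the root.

A7: dominant seventh on A.
root → A
3rd (major 3rd) → C#
5th (perfect 5th) → E
7th (minor 7th) → G

A – C# – E – G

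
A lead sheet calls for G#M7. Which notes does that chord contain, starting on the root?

G#M7: major seventh on G#.
- root: G#
- major 3rd: B#
- perfect 5th: D#
- major 7th: F##

G#  B#  D#  F##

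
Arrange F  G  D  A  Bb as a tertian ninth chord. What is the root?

G

Stacking in thirds gives G – Bb – D – F – A, so G is the root — G minor ninth.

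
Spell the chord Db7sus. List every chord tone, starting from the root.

Db, Gb, Ab, Cb

Db7sus: dominant seventh suspended fourth on Db.
Root: Db
Perfect 4th (4th): Gb
Perfect 5th (5th): Ab
Minor 7th (7th): Cb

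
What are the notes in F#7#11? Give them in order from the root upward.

F#  A#  C#  E  B#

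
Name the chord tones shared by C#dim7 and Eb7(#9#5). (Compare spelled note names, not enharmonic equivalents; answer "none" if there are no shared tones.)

G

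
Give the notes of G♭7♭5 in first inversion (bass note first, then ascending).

In root position, G♭7♭5 is Gb–Bb–Dbb–Fb.
First inversion puts the third (Bb) in the bass.

Bb, Dbb, Fb, Gb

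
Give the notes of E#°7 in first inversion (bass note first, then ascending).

G♯  B  D  E♯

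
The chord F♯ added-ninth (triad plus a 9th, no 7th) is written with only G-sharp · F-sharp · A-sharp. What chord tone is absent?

C-sharp

F♯ added-ninth = F-sharp, A-sharp, C-sharp, G-sharp. The voicing lacks the 5th (perfect 5th), C-sharp.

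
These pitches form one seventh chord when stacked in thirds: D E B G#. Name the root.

E

Stacking in thirds gives E – G# – B – D, so E is the root — E dominant seventh.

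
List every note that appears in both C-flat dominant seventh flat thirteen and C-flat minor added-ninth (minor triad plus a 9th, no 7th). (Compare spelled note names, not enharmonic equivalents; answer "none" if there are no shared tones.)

C-flat dominant seventh flat thirteen: C-flat E-flat G-flat B-double-flat A-double-flat
C-flat minor added-ninth: C-flat E-double-flat G-flat D-flat
Common to both → C-flat, G-flat.

C-flat – G-flat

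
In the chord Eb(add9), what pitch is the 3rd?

G

Root of Eb(add9) = Eb. The 3rd is a major 3rd: Eb up a major 3rd → G.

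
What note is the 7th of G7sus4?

F

G7sus4 is built on G; its 7th is a minor 7th above the root.
A seventh above G uses the letter F, and the minor 7th above G is F.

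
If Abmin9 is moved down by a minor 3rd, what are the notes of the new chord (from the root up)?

Ab down a minor 3rd → F. New chord: F minor ninth.
root → F
3rd (minor 3rd) → Ab
5th (perfect 5th) → C
7th (minor 7th) → Eb
9th (major 9th) → G

F Ab C Eb G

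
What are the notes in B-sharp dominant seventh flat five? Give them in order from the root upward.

B# – D## – F# – A#

Root B#, quality dominant seventh flat five:
root → B#
3rd (major 3rd) → D##
5th (diminished 5th) → F#
7th (minor 7th) → A#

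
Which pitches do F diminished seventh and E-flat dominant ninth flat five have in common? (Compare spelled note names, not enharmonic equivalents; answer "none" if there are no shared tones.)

F

F diminished seventh: F A-flat C-flat E-double-flat
E-flat dominant ninth flat five: E-flat G B-double-flat D-flat F
Common to both → F.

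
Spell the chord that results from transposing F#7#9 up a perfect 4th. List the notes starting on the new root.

Transposed root: F# → B (perfect 4th up). So we spell B dominant seventh sharp nine:
B — root
D# — major 3rd
F# — perfect 5th
A — minor 7th
C## — augmented 9th

B  D#  F#  A  C##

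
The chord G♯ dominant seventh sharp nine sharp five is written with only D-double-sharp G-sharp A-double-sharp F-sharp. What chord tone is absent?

The full G♯ dominant seventh sharp nine sharp five chord is G-sharp, B-sharp, D-double-sharp, F-sharp, A-double-sharp.
Comparing with the voicing, the major 3rd (3rd) — B-sharp — is absent.

B-sharp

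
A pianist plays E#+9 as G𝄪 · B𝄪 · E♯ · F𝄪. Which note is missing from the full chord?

D♯

The full E#+9 chord is E♯, G𝄪, B𝄪, D♯, F𝄪.
Comparing with the voicing, the minor 7th (7th) — D♯ — is absent.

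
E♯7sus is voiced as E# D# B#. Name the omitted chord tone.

E♯7sus = E#, A#, B#, D#. The voicing lacks the 4th (perfect 4th), A#.

A#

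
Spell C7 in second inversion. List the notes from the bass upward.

G Bb C E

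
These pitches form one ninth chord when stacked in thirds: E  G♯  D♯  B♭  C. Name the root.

C

Stacking in thirds gives C – E – G♯ – B♭ – D♯, so C is the root — C dominant seventh sharp nine sharp five.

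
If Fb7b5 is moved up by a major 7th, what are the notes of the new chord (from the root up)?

E♭, G, B𝄫, D♭

Transposed root: F♭ → E♭ (major 7th up). So we spell E♭ dominant seventh flat five:
E♭ — root
G — major 3rd
B𝄫 — diminished 5th
D♭ — minor 7th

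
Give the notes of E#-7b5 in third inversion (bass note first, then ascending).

E#-7b5 = E#–G#–B–D#; third inversion → seventh (D#) lowest.

D#, E#, G#, B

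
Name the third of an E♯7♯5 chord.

E♯7♯5 is built on E#; its 3rd is a major 3rd above the root.
A third above E uses the letter G, and the major 3rd above E# is G##.

G##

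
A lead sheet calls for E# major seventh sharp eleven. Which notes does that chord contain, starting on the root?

E# major seventh sharp eleven: major seventh sharp eleven on E-sharp.
- root: E-sharp
- major 3rd: G-double-sharp
- perfect 5th: B-sharp
- major 7th: D-double-sharp
- augmented 11th: A-double-sharp

E-sharp  G-double-sharp  B-sharp  D-double-sharp  A-double-sharp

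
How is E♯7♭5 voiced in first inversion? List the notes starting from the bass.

G## B D# E#

E♯7♭5 = E#–G##–B–D#; first inversion → third (G##) lowest.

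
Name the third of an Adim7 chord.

C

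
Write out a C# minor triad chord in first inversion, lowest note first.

E G# C#

In root position, C# minor triad is C#–E–G#.
First inversion puts the third (E) in the bass.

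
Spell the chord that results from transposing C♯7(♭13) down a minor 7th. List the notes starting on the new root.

D#  F##  A#  C#  B

Transposed root: C# → D# (minor 7th down). So we spell D# dominant seventh flat thirteen:
root → D#
3rd (major 3rd) → F##
5th (perfect 5th) → A#
7th (minor 7th) → C#
13th (minor 13th) → B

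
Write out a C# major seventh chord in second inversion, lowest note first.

G-sharp – B-sharp – C-sharp – E-sharp

In root position, C# major seventh is C-sharp–E-sharp–G-sharp–B-sharp.
Second inversion puts the fifth (G-sharp) in the bass.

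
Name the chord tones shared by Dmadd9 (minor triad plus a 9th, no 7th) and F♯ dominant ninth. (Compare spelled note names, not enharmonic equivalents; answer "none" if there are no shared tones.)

Dmadd9 = D, F, A, E.
F♯ dominant ninth = F♯, A♯, C♯, E, G♯.
Shared: E.

E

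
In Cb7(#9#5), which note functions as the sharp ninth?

Root of Cb7(#9#5) = Cb. The 9th is an augmented 9th: Cb up an augmented 9th → D.

D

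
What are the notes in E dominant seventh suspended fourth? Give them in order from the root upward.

E – A – B – D

Root E, quality dominant seventh suspended fourth:
Root: E
Perfect 4th (4th): A
Perfect 5th (5th): B
Minor 7th (7th): D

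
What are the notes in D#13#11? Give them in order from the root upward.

Root D#, quality dominant thirteenth sharp eleven:
- root: D#
- major 3rd: F##
- perfect 5th: A#
- minor 7th: C#
- major 9th: E#
- augmented 11th: G##
- major 13th: B#

D#  F##  A#  C#  E#  G##  B#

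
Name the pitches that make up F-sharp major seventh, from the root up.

Root F-sharp, quality major seventh:
- root: F-sharp
- major 3rd: A-sharp
- perfect 5th: C-sharp
- major 7th: E-sharp

F-sharp  A-sharp  C-sharp  E-sharp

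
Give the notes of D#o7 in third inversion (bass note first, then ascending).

D#o7 = D♯–F♯–A–C; third inversion → seventh (C) lowest.

C, D♯, F♯, A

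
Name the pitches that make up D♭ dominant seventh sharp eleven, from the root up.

D♭  F  A♭  C♭  G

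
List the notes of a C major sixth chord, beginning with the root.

C E G A

C major sixth is a major sixth built on C.
Root: C
Major 3rd (3rd): E
Perfect 5th (5th): G
Major 6th (6th): A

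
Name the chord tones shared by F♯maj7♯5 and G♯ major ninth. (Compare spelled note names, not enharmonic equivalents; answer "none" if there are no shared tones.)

A♯

F♯maj7♯5 = F♯, A♯, C𝄪, E♯.
G♯ major ninth = G♯, B♯, D♯, F𝄪, A♯.
Shared: A♯.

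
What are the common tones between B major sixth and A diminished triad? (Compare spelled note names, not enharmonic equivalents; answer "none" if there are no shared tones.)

none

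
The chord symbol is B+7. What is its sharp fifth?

F##

B+7 is built on B; its 5th is an augmented 5th above the root.
A fifth above B uses the letter F, and the augmented 5th above B is F##.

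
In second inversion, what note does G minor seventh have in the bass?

D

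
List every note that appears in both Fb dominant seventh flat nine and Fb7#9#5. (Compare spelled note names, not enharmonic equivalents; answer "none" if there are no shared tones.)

Fb Ab Ebb

Fb dominant seventh flat nine = Fb, Ab, Cb, Ebb, Gbb.
Fb7#9#5 = Fb, Ab, C, Ebb, G.
Shared: Fb, Ab, Ebb.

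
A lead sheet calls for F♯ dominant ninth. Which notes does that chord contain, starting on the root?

F-sharp – A-sharp – C-sharp – E – G-sharp

Root F-sharp, quality dominant ninth:
Root: F-sharp
Major 3rd (3rd): A-sharp
Perfect 5th (5th): C-sharp
Minor 7th (7th): E
Major 9th (9th): G-sharp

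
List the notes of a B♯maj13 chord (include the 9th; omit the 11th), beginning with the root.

B# D## F## A## C## G##

Root B#, quality major thirteenth:
root → B#
3rd (major 3rd) → D##
5th (perfect 5th) → F##
7th (major 7th) → A##
9th (major 9th) → C##
13th (major 13th) → G##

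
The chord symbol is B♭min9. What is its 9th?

Root of B♭min9 = Bb. The 9th is a major 9th: Bb up a major 9th → C.

C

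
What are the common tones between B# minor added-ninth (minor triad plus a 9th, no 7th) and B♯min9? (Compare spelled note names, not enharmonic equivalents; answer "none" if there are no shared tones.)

B# minor added-ninth: B♯ D♯ F𝄪 C𝄪
B♯min9: B♯ D♯ F𝄪 A♯ C𝄪
Common to both → B♯, D♯, F𝄪, C𝄪.

B♯ – D♯ – F𝄪 – C𝄪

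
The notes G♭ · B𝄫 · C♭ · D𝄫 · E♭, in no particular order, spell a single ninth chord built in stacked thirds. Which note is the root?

C♭

Arranged so that each adjacent pair is a third by letter name: C♭ – E♭ – G♭ – B𝄫 – D𝄫.
The bottom of that stack, C♭, is the root (this is C♭ dominant seventh flat nine).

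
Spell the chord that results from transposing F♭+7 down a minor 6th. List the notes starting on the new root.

Transposed root: F♭ → A♭ (minor 6th down). So we spell A♭ augmented seventh:
root → A♭
3rd (major 3rd) → C
5th (augmented 5th) → E
7th (minor 7th) → G♭

A♭, C, E, G♭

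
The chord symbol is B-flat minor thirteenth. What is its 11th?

E-flat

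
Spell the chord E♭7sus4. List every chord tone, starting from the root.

E♭7sus4: dominant seventh suspended fourth on Eb.
root → Eb
4th (perfect 4th) → Ab
5th (perfect 5th) → Bb
7th (minor 7th) → Db

Eb  Ab  Bb  Db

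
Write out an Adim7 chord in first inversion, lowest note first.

C  Eb  Gb  A

Adim7 = A–C–Eb–Gb; first inversion → third (C) lowest.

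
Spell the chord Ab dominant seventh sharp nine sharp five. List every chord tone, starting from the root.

A-flat, C, E, G-flat, B

Ab dominant seventh sharp nine sharp five is a dominant seventh sharp nine sharp five built on A-flat.
Root: A-flat
Major 3rd (3rd): C
Augmented 5th (5th): E
Minor 7th (7th): G-flat
Augmented 9th (9th): B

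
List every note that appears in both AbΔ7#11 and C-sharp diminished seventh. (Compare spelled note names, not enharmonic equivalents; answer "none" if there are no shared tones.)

AbΔ7#11 = Ab, C, Eb, G, D.
C-sharp diminished seventh = C#, E, G, Bb.
Shared: G.

G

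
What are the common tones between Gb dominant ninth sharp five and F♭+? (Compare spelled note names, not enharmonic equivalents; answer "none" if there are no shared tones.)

F♭ – A♭

Gb dominant ninth sharp five: G♭ B♭ D F♭ A♭
F♭+: F♭ A♭ C
Common to both → F♭, A♭.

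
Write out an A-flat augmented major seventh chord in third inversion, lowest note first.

G, A-flat, C, E

A-flat augmented major seventh = A-flat–C–E–G; third inversion → seventh (G) lowest.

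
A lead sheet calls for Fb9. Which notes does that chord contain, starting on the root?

Fb9 is a dominant ninth built on Fb.
- root: Fb
- major 3rd: Ab
- perfect 5th: Cb
- minor 7th: Ebb
- major 9th: Gb

Fb  Ab  Cb  Ebb  Gb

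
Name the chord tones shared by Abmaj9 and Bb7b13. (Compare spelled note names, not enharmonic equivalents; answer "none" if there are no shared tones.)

Ab  Bb

Abmaj9 = Ab, C, Eb, G, Bb.
Bb7b13 = Bb, D, F, Ab, Gb.
Shared: Ab, Bb.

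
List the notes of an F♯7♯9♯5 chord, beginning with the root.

F#, A#, C##, E, G##

F♯7♯9♯5 is a dominant seventh sharp nine sharp five built on F#.
root → F#
3rd (major 3rd) → A#
5th (augmented 5th) → C##
7th (minor 7th) → E
9th (augmented 9th) → G##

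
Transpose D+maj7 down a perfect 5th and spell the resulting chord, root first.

A perfect 5th down from D is G, so the new chord is G augmented major seventh.
G — root
B — major 3rd
D# — augmented 5th
F# — major 7th

G B D# F#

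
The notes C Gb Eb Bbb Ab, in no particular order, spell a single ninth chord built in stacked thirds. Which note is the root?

Arranged so that each adjacent pair is a third by letter name: Ab – C – Eb – Gb – Bbb.
The bottom of that stack, Ab, is the root (this is Ab dominant seventh flat nine).

Ab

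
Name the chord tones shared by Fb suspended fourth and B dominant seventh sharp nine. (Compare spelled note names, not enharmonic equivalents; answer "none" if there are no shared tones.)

Fb suspended fourth: F-flat B-double-flat C-flat
B dominant seventh sharp nine: B D-sharp F-sharp A C-double-sharp
Common to both → none.

none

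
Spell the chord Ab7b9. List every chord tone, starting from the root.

Ab C Eb Gb Bbb

Root Ab, quality dominant seventh flat nine:
Root: Ab
Major 3rd (3rd): C
Perfect 5th (5th): Eb
Minor 7th (7th): Gb
Minor 9th (9th): Bbb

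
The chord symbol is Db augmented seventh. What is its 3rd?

F

Db augmented seventh is built on Db; its 3rd is a major 3rd above the root.
A third above D uses the letter F, and the major 3rd above Db is F.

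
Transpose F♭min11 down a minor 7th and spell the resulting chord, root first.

Fb down a minor 7th → Gb. New chord: Gb minor eleventh.
- root: Gb
- minor 3rd: Bbb
- perfect 5th: Db
- minor 7th: Fb
- major 9th: Ab
- perfect 11th: Cb

Gb, Bbb, Db, Fb, Ab, Cb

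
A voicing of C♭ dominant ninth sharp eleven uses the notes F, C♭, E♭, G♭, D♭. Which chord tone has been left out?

B𝄫

C♭ dominant ninth sharp eleven = C♭, E♭, G♭, B𝄫, D♭, F. The voicing lacks the 7th (minor 7th), B𝄫.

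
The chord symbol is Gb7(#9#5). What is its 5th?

Gb7(#9#5) is built on Gb; its 5th is an augmented 5th above the root.
A fifth above G uses the letter D, and the augmented 5th above Gb is D.

D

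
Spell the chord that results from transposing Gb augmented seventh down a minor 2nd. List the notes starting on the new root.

A minor 2nd down from G-flat is F, so the new chord is F augmented seventh.
Root: F
Major 3rd (3rd): A
Augmented 5th (5th): C-sharp
Minor 7th (7th): E-flat

F, A, C-sharp, E-flat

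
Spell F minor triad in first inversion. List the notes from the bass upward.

A-flat C F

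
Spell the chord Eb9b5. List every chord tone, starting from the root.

Eb9b5 is a dominant ninth flat five built on E♭.
Root: E♭
Major 3rd (3rd): G
Diminished 5th (5th): B𝄫
Minor 7th (7th): D♭
Major 9th (9th): F

E♭  G  B𝄫  D♭  F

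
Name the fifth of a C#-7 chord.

G#

Root of C#-7 = C#. The 5th is a perfect 5th: C# up a perfect 5th → G#.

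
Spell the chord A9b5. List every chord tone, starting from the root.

A, C#, Eb, G, B

Root A, quality dominant ninth flat five:
A — root
C# — major 3rd
Eb — diminished 5th
G — minor 7th
B — major 9th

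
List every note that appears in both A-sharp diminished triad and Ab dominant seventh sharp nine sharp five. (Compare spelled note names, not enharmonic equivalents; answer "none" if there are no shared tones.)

A-sharp diminished triad = A-sharp, C-sharp, E.
Ab dominant seventh sharp nine sharp five = A-flat, C, E, G-flat, B.
Shared: E.

E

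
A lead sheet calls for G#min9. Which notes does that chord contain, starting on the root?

Root G#, quality minor ninth:
root → G#
3rd (minor 3rd) → B
5th (perfect 5th) → D#
7th (minor 7th) → F#
9th (major 9th) → A#

G#, B, D#, F#, A#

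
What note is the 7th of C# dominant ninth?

B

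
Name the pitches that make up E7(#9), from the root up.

E – G# – B – D – F##

Root E, quality dominant seventh sharp nine:
root → E
3rd (major 3rd) → G#
5th (perfect 5th) → B
7th (minor 7th) → D
9th (augmented 9th) → F##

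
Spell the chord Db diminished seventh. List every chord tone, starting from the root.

D-flat  F-flat  A-double-flat  C-double-flat

Db diminished seventh: diminished seventh on D-flat.
D-flat — root
F-flat — minor 3rd
A-double-flat — diminished 5th
C-double-flat — diminished 7th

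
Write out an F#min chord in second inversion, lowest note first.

In root position, F#min is F#–A–C#.
Second inversion puts the fifth (C#) in the bass.

C#  F#  A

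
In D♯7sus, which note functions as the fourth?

G♯

D♯7sus is built on D♯; its 4th is a perfect 4th above the root.
A fourth above D uses the letter G, and the perfect 4th above D♯ is G♯.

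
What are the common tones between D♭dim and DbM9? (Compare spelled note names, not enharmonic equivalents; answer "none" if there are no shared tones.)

D♭dim = Db, Fb, Abb.
DbM9 = Db, F, Ab, C, Eb.
Shared: Db.

Db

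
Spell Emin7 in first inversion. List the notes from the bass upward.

G B D E

Emin7 = E–G–B–D; first inversion → third (G) lowest.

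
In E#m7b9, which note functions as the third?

G#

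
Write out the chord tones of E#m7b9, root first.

E# – G# – B# – D# – F#

Root E#, quality minor seventh flat nine:
Root: E#
Minor 3rd (3rd): G#
Perfect 5th (5th): B#
Minor 7th (7th): D#
Minor 9th (9th): F#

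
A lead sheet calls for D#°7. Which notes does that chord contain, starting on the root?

D#°7 is a diminished seventh built on D#.
- root: D#
- minor 3rd: F#
- diminished 5th: A
- diminished 7th: C

D#, F#, A, C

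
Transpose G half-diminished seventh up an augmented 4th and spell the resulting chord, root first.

C-sharp, E, G, B

An augmented 4th up from G is C-sharp, so the new chord is C-sharp half-diminished seventh.
C-sharp — root
E — minor 3rd
G — diminished 5th
B — minor 7th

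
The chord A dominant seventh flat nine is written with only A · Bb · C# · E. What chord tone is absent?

G

A dominant seventh flat nine = A, C#, E, G, Bb. The voicing lacks the 7th (minor 7th), G.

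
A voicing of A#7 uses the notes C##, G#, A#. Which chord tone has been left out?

The full A#7 chord is A#, C##, E#, G#.
Comparing with the voicing, the perfect 5th (5th) — E# — is absent.

E#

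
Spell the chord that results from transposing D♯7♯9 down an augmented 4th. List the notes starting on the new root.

A C♯ E G B♯

D♯ down an augmented 4th → A. New chord: A dominant seventh sharp nine.
- root: A
- major 3rd: C♯
- perfect 5th: E
- minor 7th: G
- augmented 9th: B♯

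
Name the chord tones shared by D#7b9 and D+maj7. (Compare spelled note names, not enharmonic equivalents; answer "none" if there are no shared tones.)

D#7b9 = D#, F##, A#, C#, E.
D+maj7 = D, F#, A#, C#.
Shared: A#, C#.

A#, C#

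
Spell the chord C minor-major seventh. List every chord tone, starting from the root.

Root C, quality minor-major seventh:
Root: C
Minor 3rd (3rd): Eb
Perfect 5th (5th): G
Major 7th (7th): B

C  Eb  G  B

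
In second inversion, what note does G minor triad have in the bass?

G minor triad = G–B♭–D. Second inversion → fifth in the bass = D.

D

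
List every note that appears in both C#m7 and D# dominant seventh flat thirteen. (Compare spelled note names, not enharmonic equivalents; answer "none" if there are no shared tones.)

C#, B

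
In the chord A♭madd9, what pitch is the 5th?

A♭madd9 is built on Ab; its 5th is a perfect 5th above the root.
A fifth above A uses the letter E, and the perfect 5th above Ab is Eb.

Eb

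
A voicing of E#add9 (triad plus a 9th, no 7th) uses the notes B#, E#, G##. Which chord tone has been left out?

F##

E#add9 = E#, G##, B#, F##. The voicing lacks the 9th (major 9th), F##.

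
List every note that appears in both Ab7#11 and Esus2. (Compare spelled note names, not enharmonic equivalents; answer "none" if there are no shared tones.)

Ab7#11: Ab C Eb Gb D
Esus2: E F# B
Common to both → none.

none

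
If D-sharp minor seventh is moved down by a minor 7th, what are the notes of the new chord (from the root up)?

E# – G# – B# – D#

D# down a minor 7th → E#. New chord: E# minor seventh.
Root: E#
Minor 3rd (3rd): G#
Perfect 5th (5th): B#
Minor 7th (7th): D#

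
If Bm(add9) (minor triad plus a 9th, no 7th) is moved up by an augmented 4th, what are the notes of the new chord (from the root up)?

E#  G#  B#  F##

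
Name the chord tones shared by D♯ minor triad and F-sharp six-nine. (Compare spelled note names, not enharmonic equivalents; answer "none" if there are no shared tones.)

D♯ minor triad = D-sharp, F-sharp, A-sharp.
F-sharp six-nine = F-sharp, A-sharp, C-sharp, D-sharp, G-sharp.
Shared: D-sharp, F-sharp, A-sharp.

D-sharp  F-sharp  A-sharp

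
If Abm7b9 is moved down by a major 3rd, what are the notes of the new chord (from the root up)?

Fb, Abb, Cb, Ebb, Gbb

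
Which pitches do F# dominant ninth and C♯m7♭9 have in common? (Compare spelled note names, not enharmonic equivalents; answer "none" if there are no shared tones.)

C#, E, G#

F# dominant ninth = F#, A#, C#, E, G#.
C♯m7♭9 = C#, E, G#, B, D.
Shared: C#, E, G#.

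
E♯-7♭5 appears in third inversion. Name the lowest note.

E♯-7♭5 = E#–G#–B–D#. Third inversion → seventh in the bass = D#.

D#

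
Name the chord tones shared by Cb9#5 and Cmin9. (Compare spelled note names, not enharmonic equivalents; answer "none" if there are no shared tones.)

Cb9#5: Cb Eb G Bbb Db
Cmin9: C Eb G Bb D
Common to both → Eb, G.

Eb – G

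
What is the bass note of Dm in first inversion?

F

Dm in root position is D–F–A.
First inversion places the third in the bass, which is F.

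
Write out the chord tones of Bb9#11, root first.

Bb D F Ab C E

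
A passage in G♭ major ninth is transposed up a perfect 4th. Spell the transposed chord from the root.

A perfect 4th up from Gb is Cb, so the new chord is Cb major ninth.
root → Cb
3rd (major 3rd) → Eb
5th (perfect 5th) → Gb
7th (major 7th) → Bb
9th (major 9th) → Db

Cb – Eb – Gb – Bb – Db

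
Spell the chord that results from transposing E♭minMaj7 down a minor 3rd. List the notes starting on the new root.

Transposed root: Eb → C (minor 3rd down). So we spell C minor-major seventh:
C — root
Eb — minor 3rd
G — perfect 5th
B — major 7th

C – Eb – G – B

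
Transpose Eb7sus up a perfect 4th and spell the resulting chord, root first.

Ab, Db, Eb, Gb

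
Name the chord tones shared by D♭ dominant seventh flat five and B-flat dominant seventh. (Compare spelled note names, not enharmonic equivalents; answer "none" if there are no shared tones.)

D♭ dominant seventh flat five: D-flat F A-double-flat C-flat
B-flat dominant seventh: B-flat D F A-flat
Common to both → F.

F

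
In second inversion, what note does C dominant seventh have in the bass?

G

C dominant seventh = C–E–G–Bb. Second inversion → fifth in the bass = G.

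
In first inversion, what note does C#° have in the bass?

C#° = C#–E–G. First inversion → third in the bass = E.

E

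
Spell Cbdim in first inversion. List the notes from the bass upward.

Cbdim = Cb–Ebb–Gbb; first inversion → third (Ebb) lowest.

Ebb – Gbb – Cb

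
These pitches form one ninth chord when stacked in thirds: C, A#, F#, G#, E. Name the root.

F#

Stacking in thirds gives F# – A# – C – E – G#, so F# is the root — F# dominant ninth flat five.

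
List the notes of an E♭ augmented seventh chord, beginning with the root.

Root Eb, quality augmented seventh:
Root: Eb
Major 3rd (3rd): G
Augmented 5th (5th): B
Minor 7th (7th): Db

Eb, G, B, Db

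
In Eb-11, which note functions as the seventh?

Db

Eb-11 is built on Eb; its 7th is a minor 7th above the root.
A seventh above E uses the letter D, and the minor 7th above Eb is Db.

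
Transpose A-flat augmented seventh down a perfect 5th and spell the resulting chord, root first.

D-flat, F, A, C-flat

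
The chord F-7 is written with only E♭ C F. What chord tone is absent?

A♭

F-7 = F, A♭, C, E♭. The voicing lacks the 3rd (minor 3rd), A♭.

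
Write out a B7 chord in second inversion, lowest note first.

In root position, B7 is B–D#–F#–A.
Second inversion puts the fifth (F#) in the bass.

F# – A – B – D#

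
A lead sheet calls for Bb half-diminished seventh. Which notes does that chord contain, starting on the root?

B-flat, D-flat, F-flat, A-flat

Bb half-diminished seventh is a half-diminished seventh built on B-flat.
root → B-flat
3rd (minor 3rd) → D-flat
5th (diminished 5th) → F-flat
7th (minor 7th) → A-flat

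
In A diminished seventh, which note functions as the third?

C

A diminished seventh is built on A; its 3rd is a minor 3rd above the root.
A third above A uses the letter C, and the minor 3rd above A is C.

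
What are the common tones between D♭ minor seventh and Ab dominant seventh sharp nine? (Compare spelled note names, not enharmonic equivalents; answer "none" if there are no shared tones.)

D♭ minor seventh: Db Fb Ab Cb
Ab dominant seventh sharp nine: Ab C Eb Gb B
Common to both → Ab.

Ab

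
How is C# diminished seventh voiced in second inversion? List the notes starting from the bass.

C# diminished seventh = C-sharp–E–G–B-flat; second inversion → fifth (G) lowest.

G  B-flat  C-sharp  E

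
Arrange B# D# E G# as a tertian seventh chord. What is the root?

Arranged so that each adjacent pair is a third by letter name: E – G# – B# – D#.
The bottom of that stack, E, is the root (this is E augmented major seventh).

E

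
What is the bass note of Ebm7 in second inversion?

Ebm7 in root position is Eb–Gb–Bb–Db.
Second inversion places the fifth in the bass, which is Bb.

Bb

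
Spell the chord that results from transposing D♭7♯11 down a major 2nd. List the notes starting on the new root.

Cb – Eb – Gb – Bbb – F

Transposed root: Db → Cb (major 2nd down). So we spell Cb dominant seventh sharp eleven:
Root: Cb
Major 3rd (3rd): Eb
Perfect 5th (5th): Gb
Minor 7th (7th): Bbb
Augmented 11th (11th): F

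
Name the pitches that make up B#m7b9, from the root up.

B#  D#  F##  A#  C#

B#m7b9: minor seventh flat nine on B#.
- root: B#
- minor 3rd: D#
- perfect 5th: F##
- minor 7th: A#
- minor 9th: C#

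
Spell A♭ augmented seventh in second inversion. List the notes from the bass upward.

E Gb Ab C

A♭ augmented seventh = Ab–C–E–Gb; second inversion → fifth (E) lowest.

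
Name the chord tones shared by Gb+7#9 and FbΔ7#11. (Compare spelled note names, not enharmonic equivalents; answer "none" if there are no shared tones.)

Bb – Fb

Gb+7#9 = Gb, Bb, D, Fb, A.
FbΔ7#11 = Fb, Ab, Cb, Eb, Bb.
Shared: Bb, Fb.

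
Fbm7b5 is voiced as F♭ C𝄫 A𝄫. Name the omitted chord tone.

E𝄫

The full Fbm7b5 chord is F♭, A𝄫, C𝄫, E𝄫.
Comparing with the voicing, the minor 7th (7th) — E𝄫 — is absent.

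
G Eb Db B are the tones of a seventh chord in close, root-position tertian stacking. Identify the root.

Arranged so that each adjacent pair is a third by letter name: Eb – G – B – Db.
The bottom of that stack, Eb, is the root (this is Eb augmented seventh).

Eb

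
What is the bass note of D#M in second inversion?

A♯

D#M = D♯–F𝄪–A♯. Second inversion → fifth in the bass = A♯.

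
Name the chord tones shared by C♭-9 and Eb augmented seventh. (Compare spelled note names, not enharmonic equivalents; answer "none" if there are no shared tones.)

Db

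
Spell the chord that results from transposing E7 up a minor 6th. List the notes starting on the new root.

A minor 6th up from E is C, so the new chord is C dominant seventh.
Root: C
Major 3rd (3rd): E
Perfect 5th (5th): G
Minor 7th (7th): Bb

C, E, G, Bb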